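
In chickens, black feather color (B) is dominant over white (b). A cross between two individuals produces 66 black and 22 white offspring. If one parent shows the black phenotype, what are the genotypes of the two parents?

Observed offspring: 66 black, 22 white
The observed ratio simplifies to 3:1. White (bb) offspring appear, so each parent must contribute one b allele. The parent stated to show black carries B, so it is Bb. The other parent is then either Bb or bb: Bb × bb would give a 1:1 split, whereas Bb × Bb gives 3:1 — matching the data. So both parents are heterozygous (Bb × Bb).
Parent genotypes: Bb × Bb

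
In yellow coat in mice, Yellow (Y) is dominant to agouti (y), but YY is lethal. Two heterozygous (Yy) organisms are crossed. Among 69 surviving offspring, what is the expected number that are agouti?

Cross: Yy × Yy
Punnett square offspring (before lethality): 1 YY, 2 Yy, 1 yy
The YY genotype is lethal (embryos die); surviving offspring: 2 Yy, 1 yy
agouti: 1 out of 3 → fraction 1/3
Expected count = 1/3 × 69 = 23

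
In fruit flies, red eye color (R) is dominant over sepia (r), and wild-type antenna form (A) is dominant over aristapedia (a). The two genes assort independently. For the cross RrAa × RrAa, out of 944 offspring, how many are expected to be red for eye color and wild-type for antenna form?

Dihybrid cross RrAa × RrAa — consider each gene separately:
eye color: Rr × Rr → 1 RR, 2 Rr, 1 rr → 3 R_ : 1 rr (out of 4)
antenna form: Aa × Aa → 1 AA, 2 Aa, 1 aa → 3 A_ : 1 aa (out of 4)
Looking for: red (R_) and wild-type (A_)
P(red) = 3/4, P(wild-type) = 3/4
P(both) = 3/4 × 3/4 = 9/16
Expected count = 9/16 × 944 = 531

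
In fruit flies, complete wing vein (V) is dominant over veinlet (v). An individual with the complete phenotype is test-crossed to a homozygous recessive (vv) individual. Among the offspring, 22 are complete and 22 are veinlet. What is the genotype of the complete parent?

Test cross: ? × vv
Offspring: 22 complete, 22 veinlet — approximately 1:1.
A 1:1 ratio in a test cross indicates the unknown parent is heterozygous (Vv).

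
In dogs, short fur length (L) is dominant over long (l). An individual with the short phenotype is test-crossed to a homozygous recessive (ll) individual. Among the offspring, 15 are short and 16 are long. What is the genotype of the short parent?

Test cross: ? × ll
Offspring: 15 short, 16 long — approximately 1:1.
A 1:1 ratio in a test cross indicates the unknown parent is heterozygous (Ll).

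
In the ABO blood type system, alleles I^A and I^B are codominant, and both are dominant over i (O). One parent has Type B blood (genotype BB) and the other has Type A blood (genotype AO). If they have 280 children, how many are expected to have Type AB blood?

Cross: BB × AO
Possible offspring genotypes: 2 AB, 2 BO
Blood type counts: 2 Type AB, 2 Type B
Probability of Type AB: 2/4 = 1/2
Expected count = 1/2 × 280 = 140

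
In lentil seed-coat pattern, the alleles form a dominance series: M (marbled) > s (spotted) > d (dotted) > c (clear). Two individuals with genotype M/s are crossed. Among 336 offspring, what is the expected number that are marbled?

Cross: M/s × M/s
Allele dominance: M > s > d > c
Offspring genotypes: 1 M/M, 2 M/s, 1 s/s
Phenotype counts: 3 marbled, 1 spotted
marbled: 3 out of 4 → fraction 3/4
Expected count = 3/4 × 336 = 252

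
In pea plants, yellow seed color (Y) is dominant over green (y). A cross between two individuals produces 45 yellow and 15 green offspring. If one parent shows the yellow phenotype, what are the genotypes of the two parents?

Observed offspring: 45 yellow, 15 green
The observed ratio simplifies to 3:1. Green (yy) offspring appear, so each parent must contribute one y allele. The parent stated to show yellow carries Y, so it is Yy. The other parent is then either Yy or yy: Yy × yy would give a 1:1 split, whereas Yy × Yy gives 3:1 — matching the data. So both parents are heterozygous (Yy × Yy).
Parent genotypes: Yy × Yy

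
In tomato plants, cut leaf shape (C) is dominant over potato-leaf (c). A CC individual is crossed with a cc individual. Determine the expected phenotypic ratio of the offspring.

Punnett square for CC × cc:
Offspring genotypes: 4 Cc
cut: 4, potato-leaf: 0
Ratio: all cut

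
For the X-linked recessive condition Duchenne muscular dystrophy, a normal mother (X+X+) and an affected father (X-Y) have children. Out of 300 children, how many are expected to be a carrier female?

Cross: X+X+ × X-Y
Offspring: 2 X+X-, 2 X+Y
Probability of a carrier female: 2/4 = 1/2
Expected count = 1/2 × 300 = 150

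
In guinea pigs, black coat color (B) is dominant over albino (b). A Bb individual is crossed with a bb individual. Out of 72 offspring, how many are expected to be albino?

Punnett square for Bb × bb:
Offspring genotypes: 2 Bb, 2 bb
black: 2, albino: 2
albino: 2 out of 4 → fraction 1/2
Expected count = 1/2 × 72 = 36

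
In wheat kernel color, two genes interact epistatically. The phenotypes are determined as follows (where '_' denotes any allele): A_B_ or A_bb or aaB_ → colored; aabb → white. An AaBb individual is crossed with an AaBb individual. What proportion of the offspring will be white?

Cross: AaBb × AaBb — consider each gene separately:
A gene: Aa × Aa → 1 AA, 2 Aa, 1 aa → 3 A_ : 1 aa (out of 4)
B gene: Bb × Bb → 1 BB, 2 Bb, 1 bb → 3 B_ : 1 bb (out of 4)
Genotype classes (out of 4 × 4 = 16): A_B_ = 3×3 = 9; A_bb = 3×1 = 3; aaB_ = 1×3 = 3; aabb = 1×1 = 1
Apply the phenotype rules: A_B_ (9) + A_bb (3) + aaB_ (3) → colored; aabb (1) → white
Phenotype counts (out of 16): 15 colored, 1 white
white: 1 out of 16
Probability: 1/16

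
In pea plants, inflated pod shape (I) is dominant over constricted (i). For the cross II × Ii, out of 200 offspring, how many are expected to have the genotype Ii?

Punnett square for II × Ii:
Offspring genotypes: 2 II, 2 Ii
Total offspring: 4
Count with target: 2
Probability: 2/4 = 1/2
Expected count = 1/2 × 200 = 100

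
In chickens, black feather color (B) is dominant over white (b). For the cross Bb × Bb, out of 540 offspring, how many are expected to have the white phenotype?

Punnett square for Bb × Bb:
Offspring genotypes: 1 BB, 2 Bb, 1 bb
Total offspring: 4
Count with target: 1
Probability: 1/4
Expected count = 1/4 × 540 = 135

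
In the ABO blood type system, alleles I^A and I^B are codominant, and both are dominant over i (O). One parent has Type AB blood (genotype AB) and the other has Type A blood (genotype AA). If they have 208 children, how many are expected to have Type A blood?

Cross: AB × AA
Possible offspring genotypes: 2 AA, 2 AB
Blood type counts: 2 Type A, 2 Type AB
Probability of Type A: 2/4 = 1/2
Expected count = 1/2 × 208 = 104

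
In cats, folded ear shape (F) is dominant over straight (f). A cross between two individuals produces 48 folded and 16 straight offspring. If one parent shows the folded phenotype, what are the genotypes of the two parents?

Observed offspring: 48 folded, 16 straight
The observed ratio simplifies to 3:1. Straight (ff) offspring appear, so each parent must contribute one f allele. The parent stated to show folded carries F, so it is Ff. The other parent is then either Ff or ff: Ff × ff would give a 1:1 split, whereas Ff × Ff gives 3:1 — matching the data. So both parents are heterozygous (Ff × Ff).
Parent genotypes: Ff × Ff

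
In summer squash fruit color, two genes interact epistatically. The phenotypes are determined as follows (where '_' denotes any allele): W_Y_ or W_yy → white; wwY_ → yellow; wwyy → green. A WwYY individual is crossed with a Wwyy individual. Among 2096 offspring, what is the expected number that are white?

Cross: WwYY × Wwyy — consider each gene separately:
W gene: Ww × Ww → 1 WW, 2 Ww, 1 ww → 3 W_ : 1 ww (out of 4)
Y gene: YY × yy → 4 Yy → 4 Y_ (out of 4)
Genotype classes (out of 4 × 4 = 16): W_Y_ = 3×4 = 12; wwY_ = 1×4 = 4
Apply the phenotype rules: W_Y_ (12) → white; wwY_ (4) → yellow
Phenotype counts (out of 16): 12 white, 4 yellow
white: 12 out of 16 → fraction 3/4
Expected count = 3/4 × 2096 = 1572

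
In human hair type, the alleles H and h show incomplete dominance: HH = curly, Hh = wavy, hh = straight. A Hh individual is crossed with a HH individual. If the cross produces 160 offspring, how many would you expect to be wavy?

Punnett square for Hh × HH:
Offspring genotypes: 2 HH, 2 Hh
Phenotype counts: 2 curly, 2 wavy
wavy: 2 out of 4 → fraction 1/2
Expected count = 1/2 × 160 = 80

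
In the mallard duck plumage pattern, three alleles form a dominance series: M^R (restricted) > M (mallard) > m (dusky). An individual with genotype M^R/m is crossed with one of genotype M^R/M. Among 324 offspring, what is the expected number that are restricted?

Cross: M^R/m × M^R/M
Allele dominance: M^R > M > m
Offspring genotypes: 1 M^R/M^R, 1 M^R/M, 1 M^R/m, 1 M/m
Phenotype counts: 3 restricted, 1 mallard
restricted: 3 out of 4 → fraction 3/4
Expected count = 3/4 × 324 = 243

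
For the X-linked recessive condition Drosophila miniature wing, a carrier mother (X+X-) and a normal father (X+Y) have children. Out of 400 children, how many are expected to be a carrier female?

Cross: X+X- × X+Y
Offspring: 1 X+X+, 1 X+Y, 1 X+X-, 1 X-Y
Probability of a carrier female: 1/4
Expected count = 1/4 × 400 = 100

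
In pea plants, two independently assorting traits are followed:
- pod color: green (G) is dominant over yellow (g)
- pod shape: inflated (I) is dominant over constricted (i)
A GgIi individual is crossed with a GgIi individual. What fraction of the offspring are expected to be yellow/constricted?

Dihybrid cross GgIi × GgIi — consider each gene separately:
pod color: Gg × Gg → 1 GG, 2 Gg, 1 gg → 3 G_ : 1 gg (out of 4)
pod shape: Ii × Ii → 1 II, 2 Ii, 1 ii → 3 I_ : 1 ii (out of 4)
Combine (counts out of 4 × 4 = 16): green/inflated (G_I_) = 3×3 = 9; green/constricted (G_ii) = 3×1 = 3; yellow/inflated (ggI_) = 1×3 = 3; yellow/constricted (ggii) = 1×1 = 1
Phenotype counts (out of 16): 9 green/inflated, 3 green/constricted, 3 yellow/inflated, 1 yellow/constricted
yellow/constricted: 1 out of 16
Probability: 1/16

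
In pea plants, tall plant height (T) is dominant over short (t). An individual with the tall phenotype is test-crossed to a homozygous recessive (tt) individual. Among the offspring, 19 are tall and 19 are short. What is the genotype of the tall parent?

Test cross: ? × tt
Offspring: 19 tall, 19 short — approximately 1:1.
A 1:1 ratio in a test cross indicates the unknown parent is heterozygous (Tt).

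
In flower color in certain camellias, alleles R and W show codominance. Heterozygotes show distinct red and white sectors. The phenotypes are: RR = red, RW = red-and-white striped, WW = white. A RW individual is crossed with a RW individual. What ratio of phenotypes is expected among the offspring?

Punnett square for RW × RW:
Offspring genotypes: 1 RR, 2 RW, 1 WW
Phenotype counts: 1 red, 2 red-and-white striped, 1 white
Ratio: 1 red : 2 red-and-white striped : 1 white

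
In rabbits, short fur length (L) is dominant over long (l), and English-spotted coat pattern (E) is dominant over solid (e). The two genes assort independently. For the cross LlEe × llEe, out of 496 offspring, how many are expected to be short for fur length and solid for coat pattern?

Dihybrid cross LlEe × llEe — consider each gene separately:
fur length: Ll × ll → 2 Ll, 2 ll → 2 L_ : 2 ll (out of 4)
coat pattern: Ee × Ee → 1 EE, 2 Ee, 1 ee → 3 E_ : 1 ee (out of 4)
Looking for: short (L_) and solid (ee)
P(short) = 2/4, P(solid) = 1/4
P(both) = 2/4 × 1/4 = 2/16 = 1/8
Expected count = 1/8 × 496 = 62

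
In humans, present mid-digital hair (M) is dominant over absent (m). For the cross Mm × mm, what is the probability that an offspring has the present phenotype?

Punnett square for Mm × mm:
Offspring genotypes: 2 Mm, 2 mm
Total offspring: 4
Count with target: 2
Probability: 2/4 = 1/2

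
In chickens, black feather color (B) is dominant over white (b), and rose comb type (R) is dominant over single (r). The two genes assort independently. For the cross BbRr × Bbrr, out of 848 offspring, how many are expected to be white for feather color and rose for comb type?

Dihybrid cross BbRr × Bbrr — consider each gene separately:
feather color: Bb × Bb → 1 BB, 2 Bb, 1 bb → 3 B_ : 1 bb (out of 4)
comb type: Rr × rr → 2 Rr, 2 rr → 2 R_ : 2 rr (out of 4)
Looking for: white (bb) and rose (R_)
P(white) = 1/4, P(rose) = 2/4
P(both) = 1/4 × 2/4 = 2/16 = 1/8
Expected count = 1/8 × 848 = 106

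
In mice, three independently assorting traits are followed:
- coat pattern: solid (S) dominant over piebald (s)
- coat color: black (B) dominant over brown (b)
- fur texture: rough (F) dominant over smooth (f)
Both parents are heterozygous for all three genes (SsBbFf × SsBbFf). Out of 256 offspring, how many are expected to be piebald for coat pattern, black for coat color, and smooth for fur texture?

Trihybrid cross: SsBbFf × SsBbFf
Each trait segregates independently with a 3:1 phenotypic ratio, so each gene contributes 3/4 (dominant) or 1/4 (recessive).
Target: piebald (coat pattern), black (coat color), smooth (fur texture)
Probability = product of independent per-trait probabilities
= 1/4 × 3/4 × 1/4 = 3/64
Expected count = 3/64 × 256 = 12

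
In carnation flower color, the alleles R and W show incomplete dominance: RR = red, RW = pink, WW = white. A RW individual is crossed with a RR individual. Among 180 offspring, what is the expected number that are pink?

Punnett square for RW × RR:
Offspring genotypes: 2 RR, 2 RW
Phenotype counts: 2 red, 2 pink
pink: 2 out of 4 → fraction 1/2
Expected count = 1/2 × 180 = 90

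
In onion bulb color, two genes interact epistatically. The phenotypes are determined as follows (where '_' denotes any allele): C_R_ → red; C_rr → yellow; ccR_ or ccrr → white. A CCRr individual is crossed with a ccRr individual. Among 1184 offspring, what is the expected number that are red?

Cross: CCRr × ccRr — consider each gene separately:
C gene: CC × cc → 4 Cc → 4 C_ (out of 4)
R gene: Rr × Rr → 1 RR, 2 Rr, 1 rr → 3 R_ : 1 rr (out of 4)
Genotype classes (out of 4 × 4 = 16): C_R_ = 4×3 = 12; C_rr = 4×1 = 4
Apply the phenotype rules: C_R_ (12) → red; C_rr (4) → yellow
Phenotype counts (out of 16): 12 red, 4 yellow
red: 12 out of 16 → fraction 3/4
Expected count = 3/4 × 1184 = 888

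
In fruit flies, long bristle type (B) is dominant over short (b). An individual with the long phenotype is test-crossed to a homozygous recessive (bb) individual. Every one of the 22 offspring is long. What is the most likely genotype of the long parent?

Test cross: ? × bb
All offspring are long.
If the unknown parent were heterozygous (Bb), about half of 22 offspring would be short; none are. The unknown parent is most likely homozygous dominant (BB).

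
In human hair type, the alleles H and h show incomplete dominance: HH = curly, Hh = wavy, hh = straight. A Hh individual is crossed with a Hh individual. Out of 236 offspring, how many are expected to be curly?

Punnett square for Hh × Hh:
Offspring genotypes: 1 HH, 2 Hh, 1 hh
Phenotype counts: 1 curly, 2 wavy, 1 straight
curly: 1 out of 4 → fraction 1/4
Expected count = 1/4 × 236 = 59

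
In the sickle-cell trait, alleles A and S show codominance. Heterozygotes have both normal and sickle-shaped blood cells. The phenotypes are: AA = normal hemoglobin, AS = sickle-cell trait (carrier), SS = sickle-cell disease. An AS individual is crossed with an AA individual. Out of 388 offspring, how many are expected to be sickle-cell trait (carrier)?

Punnett square for AS × AA:
Offspring genotypes: 2 AA, 2 AS
Phenotype counts: 2 normal hemoglobin, 2 sickle-cell trait (carrier)
sickle-cell trait (carrier): 2 out of 4 → fraction 1/2
Expected count = 1/2 × 388 = 194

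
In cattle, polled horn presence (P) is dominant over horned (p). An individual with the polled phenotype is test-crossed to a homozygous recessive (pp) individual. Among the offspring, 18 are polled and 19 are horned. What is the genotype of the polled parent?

Test cross: ? × pp
Offspring: 18 polled, 19 horned — approximately 1:1.
A 1:1 ratio in a test cross indicates the unknown parent is heterozygous (Pp).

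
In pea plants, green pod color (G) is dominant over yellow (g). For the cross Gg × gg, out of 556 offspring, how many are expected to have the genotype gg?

Punnett square for Gg × gg:
Offspring genotypes: 2 Gg, 2 gg
Total offspring: 4
Count with target: 2
Probability: 2/4 = 1/2
Expected count = 1/2 × 556 = 278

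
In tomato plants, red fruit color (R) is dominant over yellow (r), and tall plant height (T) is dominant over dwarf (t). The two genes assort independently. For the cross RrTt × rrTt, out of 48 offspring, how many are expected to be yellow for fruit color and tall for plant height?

Dihybrid cross RrTt × rrTt — consider each gene separately:
fruit color: Rr × rr → 2 Rr, 2 rr → 2 R_ : 2 rr (out of 4)
plant height: Tt × Tt → 1 TT, 2 Tt, 1 tt → 3 T_ : 1 tt (out of 4)
Looking for: yellow (rr) and tall (T_)
P(yellow) = 2/4, P(tall) = 3/4
P(both) = 2/4 × 3/4 = 6/16 = 3/8
Expected count = 3/8 × 48 = 18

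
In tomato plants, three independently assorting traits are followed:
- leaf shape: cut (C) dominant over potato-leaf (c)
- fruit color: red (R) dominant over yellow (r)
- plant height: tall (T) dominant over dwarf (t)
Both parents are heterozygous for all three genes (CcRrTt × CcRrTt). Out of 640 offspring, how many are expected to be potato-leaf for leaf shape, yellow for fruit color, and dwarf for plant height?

Trihybrid cross: CcRrTt × CcRrTt
Each trait segregates independently with a 3:1 phenotypic ratio, so each gene contributes 3/4 (dominant) or 1/4 (recessive).
Target: potato-leaf (leaf shape), yellow (fruit color), dwarf (plant height)
Probability = product of independent per-trait probabilities
= 1/4 × 1/4 × 1/4 = 1/64
Expected count = 1/64 × 640 = 10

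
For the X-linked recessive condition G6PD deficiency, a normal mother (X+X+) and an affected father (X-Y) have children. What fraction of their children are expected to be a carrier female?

Cross: X+X+ × X-Y
Offspring: 2 X+X-, 2 X+Y
Probability of a carrier female: 2/4 = 1/2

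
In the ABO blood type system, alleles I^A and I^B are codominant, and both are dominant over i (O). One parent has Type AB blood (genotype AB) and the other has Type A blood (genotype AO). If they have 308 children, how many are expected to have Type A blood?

Cross: AB × AO
Possible offspring genotypes: 1 AA, 1 AO, 1 AB, 1 BO
Blood type counts: 2 Type A, 1 Type AB, 1 Type B
Probability of Type A: 2/4 = 1/2
Expected count = 1/2 × 308 = 154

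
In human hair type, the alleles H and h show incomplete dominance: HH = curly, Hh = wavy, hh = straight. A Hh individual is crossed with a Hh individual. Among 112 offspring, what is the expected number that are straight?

Punnett square for Hh × Hh:
Offspring genotypes: 1 HH, 2 Hh, 1 hh
Phenotype counts: 1 curly, 2 wavy, 1 straight
straight: 1 out of 4 → fraction 1/4
Expected count = 1/4 × 112 = 28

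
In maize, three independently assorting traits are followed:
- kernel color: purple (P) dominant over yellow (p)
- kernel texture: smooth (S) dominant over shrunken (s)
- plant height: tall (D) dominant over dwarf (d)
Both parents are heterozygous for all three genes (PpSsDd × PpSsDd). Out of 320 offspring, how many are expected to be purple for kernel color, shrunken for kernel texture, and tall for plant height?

Trihybrid cross: PpSsDd × PpSsDd
Each trait segregates independently with a 3:1 phenotypic ratio, so each gene contributes 3/4 (dominant) or 1/4 (recessive).
Target: purple (kernel color), shrunken (kernel texture), tall (plant height)
Probability = product of independent per-trait probabilities
= 3/4 × 1/4 × 3/4 = 9/64
Expected count = 9/64 × 320 = 45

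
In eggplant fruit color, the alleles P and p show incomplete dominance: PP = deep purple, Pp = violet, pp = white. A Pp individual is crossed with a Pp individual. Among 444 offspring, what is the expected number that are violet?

Punnett square for Pp × Pp:
Offspring genotypes: 1 PP, 2 Pp, 1 pp
Phenotype counts: 1 deep purple, 2 violet, 1 white
violet: 2 out of 4 → fraction 1/2
Expected count = 1/2 × 444 = 222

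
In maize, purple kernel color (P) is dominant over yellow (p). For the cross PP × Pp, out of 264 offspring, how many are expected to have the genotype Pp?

Punnett square for PP × Pp:
Offspring genotypes: 2 PP, 2 Pp
Total offspring: 4
Count with target: 2
Probability: 2/4 = 1/2
Expected count = 1/2 × 264 = 132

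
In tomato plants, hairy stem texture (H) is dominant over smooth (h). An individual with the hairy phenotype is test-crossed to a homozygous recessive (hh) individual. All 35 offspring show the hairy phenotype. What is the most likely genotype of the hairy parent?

Test cross: ? × hh
All offspring are hairy.
If the unknown parent were heterozygous (Hh), about half of 35 offspring would be smooth; none are. The unknown parent is most likely homozygous dominant (HH).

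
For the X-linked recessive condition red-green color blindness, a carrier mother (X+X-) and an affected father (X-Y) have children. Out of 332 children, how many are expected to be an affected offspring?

Cross: X+X- × X-Y
Offspring: 1 X+X-, 1 X+Y, 1 X-X-, 1 X-Y
Probability of an affected offspring: 2/4 = 1/2
Expected count = 1/2 × 332 = 166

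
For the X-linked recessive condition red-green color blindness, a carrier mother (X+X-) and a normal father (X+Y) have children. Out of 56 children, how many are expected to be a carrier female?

Cross: X+X- × X+Y
Offspring: 1 X+X+, 1 X+Y, 1 X+X-, 1 X-Y
Probability of a carrier female: 1/4
Expected count = 1/4 × 56 = 14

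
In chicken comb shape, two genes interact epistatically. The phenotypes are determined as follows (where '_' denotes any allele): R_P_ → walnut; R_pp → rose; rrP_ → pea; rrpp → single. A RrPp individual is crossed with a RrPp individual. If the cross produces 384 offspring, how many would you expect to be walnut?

Cross: RrPp × RrPp — consider each gene separately:
R gene: Rr × Rr → 1 RR, 2 Rr, 1 rr → 3 R_ : 1 rr (out of 4)
P gene: Pp × Pp → 1 PP, 2 Pp, 1 pp → 3 P_ : 1 pp (out of 4)
Genotype classes (out of 4 × 4 = 16): R_P_ = 3×3 = 9; R_pp = 3×1 = 3; rrP_ = 1×3 = 3; rrpp = 1×1 = 1
Apply the phenotype rules: R_P_ (9) → walnut; R_pp (3) → rose; rrP_ (3) → pea; rrpp (1) → single
Phenotype counts (out of 16): 9 walnut, 3 rose, 3 pea, 1 single
walnut: 9 out of 16 → fraction 9/16
Expected count = 9/16 × 384 = 216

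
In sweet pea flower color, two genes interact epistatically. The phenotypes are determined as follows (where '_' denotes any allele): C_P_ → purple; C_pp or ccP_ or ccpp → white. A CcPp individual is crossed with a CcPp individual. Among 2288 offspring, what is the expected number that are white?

Cross: CcPp × CcPp — consider each gene separately:
C gene: Cc × Cc → 1 CC, 2 Cc, 1 cc → 3 C_ : 1 cc (out of 4)
P gene: Pp × Pp → 1 PP, 2 Pp, 1 pp → 3 P_ : 1 pp (out of 4)
Genotype classes (out of 4 × 4 = 16): C_P_ = 3×3 = 9; C_pp = 3×1 = 3; ccP_ = 1×3 = 3; ccpp = 1×1 = 1
Apply the phenotype rules: C_P_ (9) → purple; C_pp (3) + ccP_ (3) + ccpp (1) → white
Phenotype counts (out of 16): 9 purple, 7 white
white: 7 out of 16 → fraction 7/16
Expected count = 7/16 × 2288 = 1001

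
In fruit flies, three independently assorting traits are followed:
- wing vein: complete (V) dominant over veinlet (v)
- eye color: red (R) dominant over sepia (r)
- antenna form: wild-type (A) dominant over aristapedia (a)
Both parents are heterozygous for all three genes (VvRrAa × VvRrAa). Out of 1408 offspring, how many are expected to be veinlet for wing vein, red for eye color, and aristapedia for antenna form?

Trihybrid cross: VvRrAa × VvRrAa
Each trait segregates independently with a 3:1 phenotypic ratio, so each gene contributes 3/4 (dominant) or 1/4 (recessive).
Target: veinlet (wing vein), red (eye color), aristapedia (antenna form)
Probability = product of independent per-trait probabilities
= 1/4 × 3/4 × 1/4 = 3/64
Expected count = 3/64 × 1408 = 66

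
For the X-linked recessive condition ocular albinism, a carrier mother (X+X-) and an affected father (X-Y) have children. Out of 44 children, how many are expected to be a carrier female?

Cross: X+X- × X-Y
Offspring: 1 X+X-, 1 X+Y, 1 X-X-, 1 X-Y
Probability of a carrier female: 1/4
Expected count = 1/4 × 44 = 11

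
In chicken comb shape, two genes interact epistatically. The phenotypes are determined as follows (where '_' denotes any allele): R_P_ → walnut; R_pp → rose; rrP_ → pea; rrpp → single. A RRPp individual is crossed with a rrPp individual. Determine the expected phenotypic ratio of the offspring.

Cross: RRPp × rrPp — consider each gene separately:
R gene: RR × rr → 4 Rr → 4 R_ (out of 4)
P gene: Pp × Pp → 1 PP, 2 Pp, 1 pp → 3 P_ : 1 pp (out of 4)
Genotype classes (out of 4 × 4 = 16): R_P_ = 4×3 = 12; R_pp = 4×1 = 4
Apply the phenotype rules: R_P_ (12) → walnut; R_pp (4) → rose
Phenotype counts (out of 16): 12 walnut, 4 rose
Ratio: 3 walnut : 1 rose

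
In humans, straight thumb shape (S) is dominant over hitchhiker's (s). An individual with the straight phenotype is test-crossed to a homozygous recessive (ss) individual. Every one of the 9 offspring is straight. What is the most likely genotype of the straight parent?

Test cross: ? × ss
All offspring are straight.
If the unknown parent were heterozygous (Ss), about half of 9 offspring would be hitchhiker's; none are. The unknown parent is most likely homozygous dominant (SS).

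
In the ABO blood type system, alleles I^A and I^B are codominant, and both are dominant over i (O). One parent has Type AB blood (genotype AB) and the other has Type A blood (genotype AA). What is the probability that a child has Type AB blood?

Cross: AB × AA
Possible offspring genotypes: 2 AA, 2 AB
Blood type counts: 2 Type A, 2 Type AB
Probability of Type AB: 2/4 = 1/2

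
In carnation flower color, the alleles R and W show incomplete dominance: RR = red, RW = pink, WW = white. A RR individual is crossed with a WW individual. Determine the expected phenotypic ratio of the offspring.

Punnett square for RR × WW:
Offspring genotypes: 4 RW
Phenotype counts: 4 pink
Ratio: all pink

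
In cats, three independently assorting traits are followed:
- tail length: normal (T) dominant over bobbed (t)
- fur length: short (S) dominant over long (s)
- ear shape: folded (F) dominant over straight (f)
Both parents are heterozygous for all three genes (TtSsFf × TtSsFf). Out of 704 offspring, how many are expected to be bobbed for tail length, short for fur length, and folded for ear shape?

Trihybrid cross: TtSsFf × TtSsFf
Each trait segregates independently with a 3:1 phenotypic ratio, so each gene contributes 3/4 (dominant) or 1/4 (recessive).
Target: bobbed (tail length), short (fur length), folded (ear shape)
Probability = product of independent per-trait probabilities
= 1/4 × 3/4 × 3/4 = 9/64
Expected count = 9/64 × 704 = 99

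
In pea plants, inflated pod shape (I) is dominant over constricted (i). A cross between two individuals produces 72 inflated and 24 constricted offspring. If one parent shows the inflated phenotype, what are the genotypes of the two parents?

Observed offspring: 72 inflated, 24 constricted
The observed ratio simplifies to 3:1. Constricted (ii) offspring appear, so each parent must contribute one i allele. The parent stated to show inflated carries I, so it is Ii. The other parent is then either Ii or ii: Ii × ii would give a 1:1 split, whereas Ii × Ii gives 3:1 — matching the data. So both parents are heterozygous (Ii × Ii).
Parent genotypes: Ii × Ii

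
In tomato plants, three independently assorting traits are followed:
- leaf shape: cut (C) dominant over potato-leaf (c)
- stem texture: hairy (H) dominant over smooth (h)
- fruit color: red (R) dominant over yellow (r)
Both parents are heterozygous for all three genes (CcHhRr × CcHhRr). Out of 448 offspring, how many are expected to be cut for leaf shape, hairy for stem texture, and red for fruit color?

Trihybrid cross: CcHhRr × CcHhRr
Each trait segregates independently with a 3:1 phenotypic ratio, so each gene contributes 3/4 (dominant) or 1/4 (recessive).
Target: cut (leaf shape), hairy (stem texture), red (fruit color)
Probability = product of independent per-trait probabilities
= 3/4 × 3/4 × 3/4 = 27/64
Expected count = 27/64 × 448 = 189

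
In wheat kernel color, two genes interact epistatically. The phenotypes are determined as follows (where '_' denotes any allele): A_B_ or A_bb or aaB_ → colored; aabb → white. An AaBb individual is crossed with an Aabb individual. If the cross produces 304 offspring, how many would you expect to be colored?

Cross: AaBb × Aabb — consider each gene separately:
A gene: Aa × Aa → 1 AA, 2 Aa, 1 aa → 3 A_ : 1 aa (out of 4)
B gene: Bb × bb → 2 Bb, 2 bb → 2 B_ : 2 bb (out of 4)
Genotype classes (out of 4 × 4 = 16): A_B_ = 3×2 = 6; A_bb = 3×2 = 6; aaB_ = 1×2 = 2; aabb = 1×2 = 2
Apply the phenotype rules: A_B_ (6) + A_bb (6) + aaB_ (2) → colored; aabb (2) → white
Phenotype counts (out of 16): 14 colored, 2 white
colored: 14 out of 16 → fraction 7/8
Expected count = 7/8 × 304 = 266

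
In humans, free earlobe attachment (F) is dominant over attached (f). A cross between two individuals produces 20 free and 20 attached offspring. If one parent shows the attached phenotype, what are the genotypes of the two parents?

Observed offspring: 20 free, 20 attached
The observed ratio simplifies to 1:1. One parent shows attached, so its genotype must be ff. A 1:1 offspring split requires the other parent to be heterozygous (Ff).
Parent genotypes: ff × Ff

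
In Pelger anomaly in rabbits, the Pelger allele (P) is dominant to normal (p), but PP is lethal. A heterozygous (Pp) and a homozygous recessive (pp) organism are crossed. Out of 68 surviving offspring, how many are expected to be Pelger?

Cross: Pp × pp
Punnett square offspring (before lethality): 2 Pp, 2 pp
No PP offspring are produced in this cross.
Pelger: 2 out of 4 → fraction 1/2
Expected count = 1/2 × 68 = 34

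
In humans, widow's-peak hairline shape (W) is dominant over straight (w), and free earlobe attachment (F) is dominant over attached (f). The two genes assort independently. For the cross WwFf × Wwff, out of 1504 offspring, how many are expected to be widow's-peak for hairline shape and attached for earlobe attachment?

Dihybrid cross WwFf × Wwff — consider each gene separately:
hairline shape: Ww × Ww → 1 WW, 2 Ww, 1 ww → 3 W_ : 1 ww (out of 4)
earlobe attachment: Ff × ff → 2 Ff, 2 ff → 2 F_ : 2 ff (out of 4)
Looking for: widow's-peak (W_) and attached (ff)
P(widow's-peak) = 3/4, P(attached) = 2/4
P(both) = 3/4 × 2/4 = 6/16 = 3/8
Expected count = 3/8 × 1504 = 564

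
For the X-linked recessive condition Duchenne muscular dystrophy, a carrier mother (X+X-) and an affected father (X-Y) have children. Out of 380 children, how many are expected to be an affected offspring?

Cross: X+X- × X-Y
Offspring: 1 X+X-, 1 X+Y, 1 X-X-, 1 X-Y
Probability of an affected offspring: 2/4 = 1/2
Expected count = 1/2 × 380 = 190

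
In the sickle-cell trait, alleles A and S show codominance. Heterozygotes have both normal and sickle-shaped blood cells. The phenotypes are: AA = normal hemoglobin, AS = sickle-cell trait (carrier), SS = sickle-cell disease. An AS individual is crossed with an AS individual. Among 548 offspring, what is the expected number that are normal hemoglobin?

Punnett square for AS × AS:
Offspring genotypes: 1 AA, 2 AS, 1 SS
Phenotype counts: 1 normal hemoglobin, 2 sickle-cell trait (carrier), 1 sickle-cell disease
normal hemoglobin: 1 out of 4 → fraction 1/4
Expected count = 1/4 × 548 = 137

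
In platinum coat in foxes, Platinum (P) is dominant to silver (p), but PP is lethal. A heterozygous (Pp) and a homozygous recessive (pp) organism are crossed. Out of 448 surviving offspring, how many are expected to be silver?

Cross: Pp × pp
Punnett square offspring (before lethality): 2 Pp, 2 pp
No PP offspring are produced in this cross.
silver: 2 out of 4 → fraction 1/2
Expected count = 1/2 × 448 = 224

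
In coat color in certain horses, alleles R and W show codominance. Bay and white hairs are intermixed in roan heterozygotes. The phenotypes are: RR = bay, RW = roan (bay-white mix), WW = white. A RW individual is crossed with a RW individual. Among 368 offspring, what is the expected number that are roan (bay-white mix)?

Punnett square for RW × RW:
Offspring genotypes: 1 RR, 2 RW, 1 WW
Phenotype counts: 1 bay, 2 roan (bay-white mix), 1 white
roan (bay-white mix): 2 out of 4 → fraction 1/2
Expected count = 1/2 × 368 = 184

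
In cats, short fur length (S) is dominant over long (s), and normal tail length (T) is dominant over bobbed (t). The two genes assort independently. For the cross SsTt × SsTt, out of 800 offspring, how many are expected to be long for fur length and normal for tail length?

Dihybrid cross SsTt × SsTt — consider each gene separately:
fur length: Ss × Ss → 1 SS, 2 Ss, 1 ss → 3 S_ : 1 ss (out of 4)
tail length: Tt × Tt → 1 TT, 2 Tt, 1 tt → 3 T_ : 1 tt (out of 4)
Looking for: long (ss) and normal (T_)
P(long) = 1/4, P(normal) = 3/4
P(both) = 1/4 × 3/4 = 3/16
Expected count = 3/16 × 800 = 150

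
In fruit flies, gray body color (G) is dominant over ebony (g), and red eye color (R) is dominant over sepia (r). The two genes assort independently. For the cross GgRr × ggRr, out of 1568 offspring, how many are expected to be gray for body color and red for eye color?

Dihybrid cross GgRr × ggRr — consider each gene separately:
body color: Gg × gg → 2 Gg, 2 gg → 2 G_ : 2 gg (out of 4)
eye color: Rr × Rr → 1 RR, 2 Rr, 1 rr → 3 R_ : 1 rr (out of 4)
Looking for: gray (G_) and red (R_)
P(gray) = 2/4, P(red) = 3/4
P(both) = 2/4 × 3/4 = 6/16 = 3/8
Expected count = 3/8 × 1568 = 588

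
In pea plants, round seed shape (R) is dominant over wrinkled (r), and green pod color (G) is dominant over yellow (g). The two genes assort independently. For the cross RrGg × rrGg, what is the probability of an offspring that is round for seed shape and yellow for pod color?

Dihybrid cross RrGg × rrGg — consider each gene separately:
seed shape: Rr × rr → 2 Rr, 2 rr → 2 R_ : 2 rr (out of 4)
pod color: Gg × Gg → 1 GG, 2 Gg, 1 gg → 3 G_ : 1 gg (out of 4)
Looking for: round (R_) and yellow (gg)
P(round) = 2/4, P(yellow) = 1/4
P(both) = 2/4 × 1/4 = 2/16 = 1/8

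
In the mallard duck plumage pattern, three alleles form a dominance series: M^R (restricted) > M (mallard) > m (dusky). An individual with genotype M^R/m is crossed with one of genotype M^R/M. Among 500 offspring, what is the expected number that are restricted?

Cross: M^R/m × M^R/M
Allele dominance: M^R > M > m
Offspring genotypes: 1 M^R/M^R, 1 M^R/M, 1 M^R/m, 1 M/m
Phenotype counts: 3 restricted, 1 mallard
restricted: 3 out of 4 → fraction 3/4
Expected count = 3/4 × 500 = 375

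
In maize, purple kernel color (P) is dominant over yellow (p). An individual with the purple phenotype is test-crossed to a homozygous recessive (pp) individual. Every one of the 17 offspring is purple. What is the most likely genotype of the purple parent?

Test cross: ? × pp
All offspring are purple.
If the unknown parent were heterozygous (Pp), about half of 17 offspring would be yellow; none are. The unknown parent is most likely homozygous dominant (PP).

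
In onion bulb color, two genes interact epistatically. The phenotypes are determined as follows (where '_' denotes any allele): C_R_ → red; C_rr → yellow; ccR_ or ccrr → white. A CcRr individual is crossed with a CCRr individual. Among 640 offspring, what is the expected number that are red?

Cross: CcRr × CCRr — consider each gene separately:
C gene: Cc × CC → 2 CC, 2 Cc → 4 C_ (out of 4)
R gene: Rr × Rr → 1 RR, 2 Rr, 1 rr → 3 R_ : 1 rr (out of 4)
Genotype classes (out of 4 × 4 = 16): C_R_ = 4×3 = 12; C_rr = 4×1 = 4
Apply the phenotype rules: C_R_ (12) → red; C_rr (4) → yellow
Phenotype counts (out of 16): 12 red, 4 yellow
red: 12 out of 16 → fraction 3/4
Expected count = 3/4 × 640 = 480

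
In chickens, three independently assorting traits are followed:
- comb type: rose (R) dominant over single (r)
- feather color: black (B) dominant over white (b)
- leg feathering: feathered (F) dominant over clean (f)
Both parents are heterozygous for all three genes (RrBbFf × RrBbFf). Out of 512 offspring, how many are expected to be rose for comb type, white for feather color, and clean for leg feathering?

Trihybrid cross: RrBbFf × RrBbFf
Each trait segregates independently with a 3:1 phenotypic ratio, so each gene contributes 3/4 (dominant) or 1/4 (recessive).
Target: rose (comb type), white (feather color), clean (leg feathering)
Probability = product of independent per-trait probabilities
= 3/4 × 1/4 × 1/4 = 3/64
Expected count = 3/64 × 512 = 24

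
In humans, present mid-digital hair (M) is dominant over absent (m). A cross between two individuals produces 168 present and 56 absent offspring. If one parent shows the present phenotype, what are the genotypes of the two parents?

Observed offspring: 168 present, 56 absent
The observed ratio simplifies to 3:1. Absent (mm) offspring appear, so each parent must contribute one m allele. The parent stated to show present carries M, so it is Mm. The other parent is then either Mm or mm: Mm × mm would give a 1:1 split, whereas Mm × Mm gives 3:1 — matching the data. So both parents are heterozygous (Mm × Mm).
Parent genotypes: Mm × Mm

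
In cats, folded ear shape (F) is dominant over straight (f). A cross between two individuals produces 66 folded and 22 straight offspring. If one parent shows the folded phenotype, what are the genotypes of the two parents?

Observed offspring: 66 folded, 22 straight
The observed ratio simplifies to 3:1. Straight (ff) offspring appear, so each parent must contribute one f allele. The parent stated to show folded carries F, so it is Ff. The other parent is then either Ff or ff: Ff × ff would give a 1:1 split, whereas Ff × Ff gives 3:1 — matching the data. So both parents are heterozygous (Ff × Ff).
Parent genotypes: Ff × Ff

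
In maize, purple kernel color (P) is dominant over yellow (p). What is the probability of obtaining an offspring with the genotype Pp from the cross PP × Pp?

Punnett square for PP × Pp:
Offspring genotypes: 2 PP, 2 Pp
Total offspring: 4
Count with target: 2
Probability: 2/4 = 1/2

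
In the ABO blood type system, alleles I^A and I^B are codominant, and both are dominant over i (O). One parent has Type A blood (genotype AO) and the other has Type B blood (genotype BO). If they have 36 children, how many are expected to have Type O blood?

Cross: AO × BO
Possible offspring genotypes: 1 AB, 1 AO, 1 BO, 1 OO
Blood type counts: 1 Type AB, 1 Type A, 1 Type B, 1 Type O
Probability of Type O: 1/4
Expected count = 1/4 × 36 = 9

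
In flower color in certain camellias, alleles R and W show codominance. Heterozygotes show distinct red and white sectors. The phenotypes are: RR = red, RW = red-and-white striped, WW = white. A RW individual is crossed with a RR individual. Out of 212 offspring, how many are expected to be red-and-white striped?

Punnett square for RW × RR:
Offspring genotypes: 2 RR, 2 RW
Phenotype counts: 2 red, 2 red-and-white striped
red-and-white striped: 2 out of 4 → fraction 1/2
Expected count = 1/2 × 212 = 106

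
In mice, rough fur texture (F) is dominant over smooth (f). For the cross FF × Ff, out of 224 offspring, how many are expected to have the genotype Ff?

Punnett square for FF × Ff:
Offspring genotypes: 2 FF, 2 Ff
Total offspring: 4
Count with target: 2
Probability: 2/4 = 1/2
Expected count = 1/2 × 224 = 112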